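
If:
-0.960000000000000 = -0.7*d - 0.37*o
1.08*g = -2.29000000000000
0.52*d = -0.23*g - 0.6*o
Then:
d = 1.74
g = -2.12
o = -0.69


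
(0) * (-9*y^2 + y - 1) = 0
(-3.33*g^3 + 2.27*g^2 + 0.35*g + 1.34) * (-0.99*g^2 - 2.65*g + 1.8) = 3.2967*g^5 + 6.5772*g^4 - 12.356*g^3 + 1.8319*g^2 - 2.921*g + 2.412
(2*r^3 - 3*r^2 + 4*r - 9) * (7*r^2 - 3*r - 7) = 14*r^5 - 27*r^4 + 23*r^3 - 54*r^2 - r + 63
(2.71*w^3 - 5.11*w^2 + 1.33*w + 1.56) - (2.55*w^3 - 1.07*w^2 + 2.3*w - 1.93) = 0.16*w^3 - 4.04*w^2 - 0.97*w + 3.49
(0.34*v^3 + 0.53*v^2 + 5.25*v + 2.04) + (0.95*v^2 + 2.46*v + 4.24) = 0.34*v^3 + 1.48*v^2 + 7.71*v + 6.28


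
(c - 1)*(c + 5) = c^2 + 4*c - 5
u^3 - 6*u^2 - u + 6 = (u - 6)*(u - 1)*(u + 1)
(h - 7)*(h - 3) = h^2 - 10*h + 21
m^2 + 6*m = m*(m + 6)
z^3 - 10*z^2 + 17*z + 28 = (z - 7)*(z - 4)*(z + 1)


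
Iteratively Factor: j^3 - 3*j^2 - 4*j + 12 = (j - 2)*(j^2 - j - 6) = (j - 3)*(j - 2)*(j + 2)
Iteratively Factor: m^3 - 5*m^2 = (m - 5)*(m^2) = m*(m - 5)*(m)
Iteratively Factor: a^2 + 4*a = (a + 4)*(a)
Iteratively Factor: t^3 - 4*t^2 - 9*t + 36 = (t + 3)*(t^2 - 7*t + 12) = (t - 4)*(t + 3)*(t - 3)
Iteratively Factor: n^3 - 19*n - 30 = (n + 2)*(n^2 - 2*n - 15) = (n - 5)*(n + 2)*(n + 3)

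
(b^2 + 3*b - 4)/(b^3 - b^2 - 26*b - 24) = (b - 1)/(b^2 - 5*b - 6)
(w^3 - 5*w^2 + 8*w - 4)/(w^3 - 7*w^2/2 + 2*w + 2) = 2*(w - 1)/(2*w + 1)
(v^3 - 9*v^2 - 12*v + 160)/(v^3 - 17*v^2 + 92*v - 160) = (v + 4)/(v - 4)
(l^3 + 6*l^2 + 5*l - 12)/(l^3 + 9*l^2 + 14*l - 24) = (l + 3)/(l + 6)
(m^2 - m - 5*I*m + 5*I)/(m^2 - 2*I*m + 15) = (m - 1)/(m + 3*I)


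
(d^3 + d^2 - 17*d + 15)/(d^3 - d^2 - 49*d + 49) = (d^2 + 2*d - 15)/(d^2 - 49)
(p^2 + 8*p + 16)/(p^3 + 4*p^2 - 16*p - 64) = 1/(p - 4)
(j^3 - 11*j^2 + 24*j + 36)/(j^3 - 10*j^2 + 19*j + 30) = (j - 6)/(j - 5)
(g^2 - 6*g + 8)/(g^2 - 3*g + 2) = (g - 4)/(g - 1)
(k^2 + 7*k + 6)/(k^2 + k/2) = 2*(k^2 + 7*k + 6)/(k*(2*k + 1))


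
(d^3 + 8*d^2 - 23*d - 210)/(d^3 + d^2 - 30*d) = (d + 7)/d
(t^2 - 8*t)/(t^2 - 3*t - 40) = t/(t + 5)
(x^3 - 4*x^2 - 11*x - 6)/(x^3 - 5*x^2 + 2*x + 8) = (x^2 - 5*x - 6)/(x^2 - 6*x + 8)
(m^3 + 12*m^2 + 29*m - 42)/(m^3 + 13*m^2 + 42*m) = (m - 1)/m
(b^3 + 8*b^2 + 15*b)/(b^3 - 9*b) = (b + 5)/(b - 3)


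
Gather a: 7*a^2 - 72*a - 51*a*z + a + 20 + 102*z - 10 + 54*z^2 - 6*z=7*a^2 + a*(-51*z - 71) + 54*z^2 + 96*z + 10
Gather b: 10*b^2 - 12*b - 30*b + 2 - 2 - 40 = 10*b^2 - 42*b - 40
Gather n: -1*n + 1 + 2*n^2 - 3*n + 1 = 2*n^2 - 4*n + 2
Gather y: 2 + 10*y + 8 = 10*y + 10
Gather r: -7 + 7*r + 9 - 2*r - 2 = 5*r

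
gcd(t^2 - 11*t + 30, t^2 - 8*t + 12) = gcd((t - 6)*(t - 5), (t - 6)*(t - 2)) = t - 6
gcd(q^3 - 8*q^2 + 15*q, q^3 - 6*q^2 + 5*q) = q^2 - 5*q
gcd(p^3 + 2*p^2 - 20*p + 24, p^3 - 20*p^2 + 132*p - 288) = 1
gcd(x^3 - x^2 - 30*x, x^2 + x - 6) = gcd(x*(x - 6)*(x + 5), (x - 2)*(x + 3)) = 1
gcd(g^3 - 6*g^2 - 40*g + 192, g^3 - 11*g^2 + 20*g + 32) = g^2 - 12*g + 32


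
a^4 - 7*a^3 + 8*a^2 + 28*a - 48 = (a - 4)*(a - 3)*(a - 2)*(a + 2)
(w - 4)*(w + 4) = w^2 - 16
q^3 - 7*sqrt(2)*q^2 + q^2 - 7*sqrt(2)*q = q*(q + 1)*(q - 7*sqrt(2))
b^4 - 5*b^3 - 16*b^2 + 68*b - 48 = (b - 6)*(b - 2)*(b - 1)*(b + 4)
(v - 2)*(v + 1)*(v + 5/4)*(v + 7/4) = v^4 + 2*v^3 - 45*v^2/16 - 131*v/16 - 35/8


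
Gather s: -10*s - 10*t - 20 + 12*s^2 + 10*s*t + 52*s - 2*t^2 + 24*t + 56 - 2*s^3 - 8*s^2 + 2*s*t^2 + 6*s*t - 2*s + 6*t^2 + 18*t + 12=-2*s^3 + 4*s^2 + s*(2*t^2 + 16*t + 40) + 4*t^2 + 32*t + 48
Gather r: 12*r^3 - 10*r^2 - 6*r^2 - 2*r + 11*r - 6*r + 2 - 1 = 12*r^3 - 16*r^2 + 3*r + 1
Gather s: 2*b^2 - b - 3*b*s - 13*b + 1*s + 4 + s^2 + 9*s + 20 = 2*b^2 - 14*b + s^2 + s*(10 - 3*b) + 24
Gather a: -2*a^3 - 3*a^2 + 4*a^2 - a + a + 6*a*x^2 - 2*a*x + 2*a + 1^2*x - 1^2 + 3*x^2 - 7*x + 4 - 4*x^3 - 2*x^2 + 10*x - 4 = -2*a^3 + a^2 + a*(6*x^2 - 2*x + 2) - 4*x^3 + x^2 + 4*x - 1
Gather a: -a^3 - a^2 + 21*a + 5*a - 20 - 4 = -a^3 - a^2 + 26*a - 24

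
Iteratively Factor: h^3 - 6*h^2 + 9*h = (h - 3)*(h^2 - 3*h) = h*(h - 3)*(h - 3)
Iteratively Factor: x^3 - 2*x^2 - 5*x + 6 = (x + 2)*(x^2 - 4*x + 3) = (x - 1)*(x + 2)*(x - 3)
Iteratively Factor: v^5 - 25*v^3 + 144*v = (v + 3)*(v^4 - 3*v^3 - 16*v^2 + 48*v) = (v - 4)*(v + 3)*(v^3 + v^2 - 12*v) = v*(v - 4)*(v + 3)*(v^2 + v - 12) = v*(v - 4)*(v - 3)*(v + 3)*(v + 4)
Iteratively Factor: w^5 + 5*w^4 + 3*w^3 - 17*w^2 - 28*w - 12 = (w + 3)*(w^4 + 2*w^3 - 3*w^2 - 8*w - 4) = (w + 1)*(w + 3)*(w^3 + w^2 - 4*w - 4) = (w - 2)*(w + 1)*(w + 3)*(w^2 + 3*w + 2) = (w - 2)*(w + 1)^2*(w + 3)*(w + 2)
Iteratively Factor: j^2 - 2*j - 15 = (j - 5)*(j + 3)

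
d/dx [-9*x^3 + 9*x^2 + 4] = 9*x*(2 - 3*x)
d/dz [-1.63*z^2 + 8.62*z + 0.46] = 8.62 - 3.26*z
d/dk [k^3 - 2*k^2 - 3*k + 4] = 3*k^2 - 4*k - 3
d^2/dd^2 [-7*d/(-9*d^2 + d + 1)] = 14*(-d*(18*d - 1)^2 + (1 - 27*d)*(-9*d^2 + d + 1))/(-9*d^2 + d + 1)^3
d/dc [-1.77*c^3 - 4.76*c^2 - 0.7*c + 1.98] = -5.31*c^2 - 9.52*c - 0.7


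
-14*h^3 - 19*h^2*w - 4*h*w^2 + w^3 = (-7*h + w)*(h + w)*(2*h + w)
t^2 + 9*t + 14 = (t + 2)*(t + 7)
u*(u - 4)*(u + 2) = u^3 - 2*u^2 - 8*u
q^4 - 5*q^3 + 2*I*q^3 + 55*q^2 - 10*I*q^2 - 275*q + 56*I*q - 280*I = (q - 5)*(q - 7*I)*(q + I)*(q + 8*I)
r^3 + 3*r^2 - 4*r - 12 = (r - 2)*(r + 2)*(r + 3)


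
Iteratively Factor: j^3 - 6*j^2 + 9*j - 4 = (j - 4)*(j^2 - 2*j + 1) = (j - 4)*(j - 1)*(j - 1)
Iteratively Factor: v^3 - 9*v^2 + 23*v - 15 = (v - 5)*(v^2 - 4*v + 3) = (v - 5)*(v - 3)*(v - 1)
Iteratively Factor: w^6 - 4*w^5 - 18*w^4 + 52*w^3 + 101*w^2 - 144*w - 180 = (w + 2)*(w^5 - 6*w^4 - 6*w^3 + 64*w^2 - 27*w - 90) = (w - 5)*(w + 2)*(w^4 - w^3 - 11*w^2 + 9*w + 18) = (w - 5)*(w + 2)*(w + 3)*(w^3 - 4*w^2 + w + 6) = (w - 5)*(w - 3)*(w + 2)*(w + 3)*(w^2 - w - 2) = (w - 5)*(w - 3)*(w - 2)*(w + 2)*(w + 3)*(w + 1)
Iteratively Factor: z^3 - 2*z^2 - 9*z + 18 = (z + 3)*(z^2 - 5*z + 6) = (z - 3)*(z + 3)*(z - 2)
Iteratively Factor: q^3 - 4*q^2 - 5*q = (q - 5)*(q^2 + q) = (q - 5)*(q + 1)*(q)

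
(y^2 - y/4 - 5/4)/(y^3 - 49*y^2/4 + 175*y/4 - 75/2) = (y + 1)/(y^2 - 11*y + 30)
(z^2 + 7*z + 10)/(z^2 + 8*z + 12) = (z + 5)/(z + 6)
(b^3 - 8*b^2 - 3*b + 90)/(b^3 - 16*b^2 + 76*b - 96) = (b^2 - 2*b - 15)/(b^2 - 10*b + 16)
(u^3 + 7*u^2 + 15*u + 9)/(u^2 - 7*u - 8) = (u^2 + 6*u + 9)/(u - 8)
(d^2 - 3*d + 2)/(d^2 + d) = (d^2 - 3*d + 2)/(d*(d + 1))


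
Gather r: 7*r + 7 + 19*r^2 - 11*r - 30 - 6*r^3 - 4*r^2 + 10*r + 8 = -6*r^3 + 15*r^2 + 6*r - 15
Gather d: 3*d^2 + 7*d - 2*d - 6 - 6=3*d^2 + 5*d - 12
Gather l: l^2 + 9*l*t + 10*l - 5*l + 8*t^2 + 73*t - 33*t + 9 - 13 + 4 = l^2 + l*(9*t + 5) + 8*t^2 + 40*t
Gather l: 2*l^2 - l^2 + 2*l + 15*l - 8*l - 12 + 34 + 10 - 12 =l^2 + 9*l + 20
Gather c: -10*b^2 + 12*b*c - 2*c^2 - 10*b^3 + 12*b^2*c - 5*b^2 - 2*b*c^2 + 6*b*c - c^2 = -10*b^3 - 15*b^2 + c^2*(-2*b - 3) + c*(12*b^2 + 18*b)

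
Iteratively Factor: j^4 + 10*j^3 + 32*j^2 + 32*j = (j + 4)*(j^3 + 6*j^2 + 8*j) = (j + 2)*(j + 4)*(j^2 + 4*j) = j*(j + 2)*(j + 4)*(j + 4)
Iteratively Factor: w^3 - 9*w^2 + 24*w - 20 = (w - 2)*(w^2 - 7*w + 10) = (w - 5)*(w - 2)*(w - 2)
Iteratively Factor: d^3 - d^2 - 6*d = (d - 3)*(d^2 + 2*d) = d*(d - 3)*(d + 2)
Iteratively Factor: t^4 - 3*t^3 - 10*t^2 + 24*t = (t + 3)*(t^3 - 6*t^2 + 8*t) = t*(t + 3)*(t^2 - 6*t + 8) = t*(t - 2)*(t + 3)*(t - 4)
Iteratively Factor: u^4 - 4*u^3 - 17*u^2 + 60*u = (u - 3)*(u^3 - u^2 - 20*u) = (u - 3)*(u + 4)*(u^2 - 5*u) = (u - 5)*(u - 3)*(u + 4)*(u)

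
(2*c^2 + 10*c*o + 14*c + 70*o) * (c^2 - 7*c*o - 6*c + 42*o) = 2*c^4 - 4*c^3*o + 2*c^3 - 70*c^2*o^2 - 4*c^2*o - 84*c^2 - 70*c*o^2 + 168*c*o + 2940*o^2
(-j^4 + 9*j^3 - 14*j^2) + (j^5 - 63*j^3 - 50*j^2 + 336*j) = j^5 - j^4 - 54*j^3 - 64*j^2 + 336*j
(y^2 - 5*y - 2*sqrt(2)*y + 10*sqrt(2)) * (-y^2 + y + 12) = -y^4 + 2*sqrt(2)*y^3 + 6*y^3 - 12*sqrt(2)*y^2 + 7*y^2 - 60*y - 14*sqrt(2)*y + 120*sqrt(2)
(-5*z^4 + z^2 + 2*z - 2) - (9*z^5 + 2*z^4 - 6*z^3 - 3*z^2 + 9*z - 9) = -9*z^5 - 7*z^4 + 6*z^3 + 4*z^2 - 7*z + 7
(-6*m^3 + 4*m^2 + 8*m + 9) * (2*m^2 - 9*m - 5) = -12*m^5 + 62*m^4 + 10*m^3 - 74*m^2 - 121*m - 45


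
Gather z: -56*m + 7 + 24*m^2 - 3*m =24*m^2 - 59*m + 7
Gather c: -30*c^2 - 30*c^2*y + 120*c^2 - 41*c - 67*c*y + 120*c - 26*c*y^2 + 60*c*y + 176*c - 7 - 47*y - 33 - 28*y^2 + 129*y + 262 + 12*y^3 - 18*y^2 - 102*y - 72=c^2*(90 - 30*y) + c*(-26*y^2 - 7*y + 255) + 12*y^3 - 46*y^2 - 20*y + 150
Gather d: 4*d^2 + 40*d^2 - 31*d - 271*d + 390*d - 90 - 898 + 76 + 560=44*d^2 + 88*d - 352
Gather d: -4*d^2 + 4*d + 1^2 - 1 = -4*d^2 + 4*d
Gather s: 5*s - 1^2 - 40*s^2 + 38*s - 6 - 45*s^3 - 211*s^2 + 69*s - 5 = -45*s^3 - 251*s^2 + 112*s - 12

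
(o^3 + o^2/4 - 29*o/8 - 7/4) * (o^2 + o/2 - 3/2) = o^5 + 3*o^4/4 - 5*o^3 - 63*o^2/16 + 73*o/16 + 21/8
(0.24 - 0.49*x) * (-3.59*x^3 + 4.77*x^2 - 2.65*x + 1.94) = 1.7591*x^4 - 3.1989*x^3 + 2.4433*x^2 - 1.5866*x + 0.4656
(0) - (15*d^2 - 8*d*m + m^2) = -15*d^2 + 8*d*m - m^2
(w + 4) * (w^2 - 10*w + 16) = w^3 - 6*w^2 - 24*w + 64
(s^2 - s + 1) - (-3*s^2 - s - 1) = 4*s^2 + 2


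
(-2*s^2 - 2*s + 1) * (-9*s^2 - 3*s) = 18*s^4 + 24*s^3 - 3*s^2 - 3*s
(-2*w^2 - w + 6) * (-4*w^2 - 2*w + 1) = 8*w^4 + 8*w^3 - 24*w^2 - 13*w + 6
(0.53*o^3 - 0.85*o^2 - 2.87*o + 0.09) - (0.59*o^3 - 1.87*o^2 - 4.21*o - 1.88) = -0.0599999999999999*o^3 + 1.02*o^2 + 1.34*o + 1.97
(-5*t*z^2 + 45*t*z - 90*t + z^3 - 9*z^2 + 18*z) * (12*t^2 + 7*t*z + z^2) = -60*t^3*z^2 + 540*t^3*z - 1080*t^3 - 23*t^2*z^3 + 207*t^2*z^2 - 414*t^2*z + 2*t*z^4 - 18*t*z^3 + 36*t*z^2 + z^5 - 9*z^4 + 18*z^3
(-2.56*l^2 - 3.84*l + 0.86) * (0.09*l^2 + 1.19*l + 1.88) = -0.2304*l^4 - 3.392*l^3 - 9.305*l^2 - 6.1958*l + 1.6168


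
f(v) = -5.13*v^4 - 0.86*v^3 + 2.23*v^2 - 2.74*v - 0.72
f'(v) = -20.52*v^3 - 2.58*v^2 + 4.46*v - 2.74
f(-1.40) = -9.86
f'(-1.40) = 42.27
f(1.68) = -43.97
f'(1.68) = -99.83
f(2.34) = -159.75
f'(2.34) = -269.35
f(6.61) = -9962.94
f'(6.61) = -6012.26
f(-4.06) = -1289.15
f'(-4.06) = 1309.89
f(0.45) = -1.79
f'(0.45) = -3.13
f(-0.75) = 1.33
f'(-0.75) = 1.12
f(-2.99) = -359.62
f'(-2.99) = 509.38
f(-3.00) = -364.74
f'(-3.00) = 514.70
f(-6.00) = -6366.72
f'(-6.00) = 4309.94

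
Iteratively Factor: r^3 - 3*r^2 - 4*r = (r + 1)*(r^2 - 4*r) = r*(r + 1)*(r - 4)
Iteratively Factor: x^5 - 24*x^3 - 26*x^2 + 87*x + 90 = (x + 3)*(x^4 - 3*x^3 - 15*x^2 + 19*x + 30) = (x - 2)*(x + 3)*(x^3 - x^2 - 17*x - 15) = (x - 2)*(x + 1)*(x + 3)*(x^2 - 2*x - 15) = (x - 5)*(x - 2)*(x + 1)*(x + 3)*(x + 3)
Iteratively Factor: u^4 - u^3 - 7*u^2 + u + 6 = (u + 2)*(u^3 - 3*u^2 - u + 3) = (u - 1)*(u + 2)*(u^2 - 2*u - 3) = (u - 1)*(u + 1)*(u + 2)*(u - 3)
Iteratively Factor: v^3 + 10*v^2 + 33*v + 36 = (v + 4)*(v^2 + 6*v + 9) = (v + 3)*(v + 4)*(v + 3)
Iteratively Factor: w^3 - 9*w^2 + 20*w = (w - 5)*(w^2 - 4*w) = w*(w - 5)*(w - 4)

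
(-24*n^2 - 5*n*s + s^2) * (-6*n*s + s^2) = 144*n^3*s + 6*n^2*s^2 - 11*n*s^3 + s^4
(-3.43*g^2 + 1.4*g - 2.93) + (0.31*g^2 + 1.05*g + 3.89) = -3.12*g^2 + 2.45*g + 0.96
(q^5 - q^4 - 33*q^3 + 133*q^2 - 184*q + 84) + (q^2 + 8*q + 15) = q^5 - q^4 - 33*q^3 + 134*q^2 - 176*q + 99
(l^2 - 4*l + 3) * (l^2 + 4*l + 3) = l^4 - 10*l^2 + 9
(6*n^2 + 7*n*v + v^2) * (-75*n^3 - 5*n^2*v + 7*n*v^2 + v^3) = -450*n^5 - 555*n^4*v - 68*n^3*v^2 + 50*n^2*v^3 + 14*n*v^4 + v^5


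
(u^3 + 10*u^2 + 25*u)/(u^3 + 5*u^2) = (u + 5)/u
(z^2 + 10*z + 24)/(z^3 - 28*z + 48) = (z + 4)/(z^2 - 6*z + 8)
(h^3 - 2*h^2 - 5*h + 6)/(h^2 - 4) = (h^2 - 4*h + 3)/(h - 2)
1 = 1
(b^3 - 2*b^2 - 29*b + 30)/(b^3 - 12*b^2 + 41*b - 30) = (b + 5)/(b - 5)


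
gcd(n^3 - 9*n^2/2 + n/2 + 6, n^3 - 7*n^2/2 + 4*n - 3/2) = n - 3/2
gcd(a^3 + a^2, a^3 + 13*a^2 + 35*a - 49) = 1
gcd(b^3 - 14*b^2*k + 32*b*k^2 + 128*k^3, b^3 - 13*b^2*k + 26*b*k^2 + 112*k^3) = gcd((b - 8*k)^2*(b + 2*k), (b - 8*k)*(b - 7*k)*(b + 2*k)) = b^2 - 6*b*k - 16*k^2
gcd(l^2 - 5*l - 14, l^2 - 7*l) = l - 7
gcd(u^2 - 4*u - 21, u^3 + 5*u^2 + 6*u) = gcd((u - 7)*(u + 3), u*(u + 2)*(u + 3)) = u + 3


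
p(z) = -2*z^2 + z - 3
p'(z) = 1 - 4*z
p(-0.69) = -4.64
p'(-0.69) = 3.76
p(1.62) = -6.63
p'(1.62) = -5.48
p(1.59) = -6.47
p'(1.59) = -5.36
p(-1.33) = -7.87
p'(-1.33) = 6.32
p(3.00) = -18.00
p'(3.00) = -11.00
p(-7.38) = -119.31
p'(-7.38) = 30.52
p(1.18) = -4.60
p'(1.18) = -3.72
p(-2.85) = -22.10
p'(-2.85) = 12.40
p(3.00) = -18.00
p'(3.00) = -11.00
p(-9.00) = -174.00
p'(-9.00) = 37.00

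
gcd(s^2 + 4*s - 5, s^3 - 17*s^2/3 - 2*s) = 1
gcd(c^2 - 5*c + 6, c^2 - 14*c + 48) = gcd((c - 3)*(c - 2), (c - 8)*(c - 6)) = 1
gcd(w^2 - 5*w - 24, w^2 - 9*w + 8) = w - 8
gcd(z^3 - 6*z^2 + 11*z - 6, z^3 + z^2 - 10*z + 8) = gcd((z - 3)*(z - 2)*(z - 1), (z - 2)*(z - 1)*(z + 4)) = z^2 - 3*z + 2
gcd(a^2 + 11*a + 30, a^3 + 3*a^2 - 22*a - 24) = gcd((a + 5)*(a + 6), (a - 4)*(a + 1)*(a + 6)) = a + 6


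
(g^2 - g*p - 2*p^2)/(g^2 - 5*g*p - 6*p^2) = (-g + 2*p)/(-g + 6*p)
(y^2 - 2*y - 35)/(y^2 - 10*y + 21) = (y + 5)/(y - 3)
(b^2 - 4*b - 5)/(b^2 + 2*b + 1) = (b - 5)/(b + 1)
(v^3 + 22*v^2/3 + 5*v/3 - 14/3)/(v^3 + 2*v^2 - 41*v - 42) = (v - 2/3)/(v - 6)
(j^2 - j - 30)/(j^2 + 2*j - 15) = (j - 6)/(j - 3)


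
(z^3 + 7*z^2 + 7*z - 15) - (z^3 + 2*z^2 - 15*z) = 5*z^2 + 22*z - 15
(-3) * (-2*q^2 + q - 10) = 6*q^2 - 3*q + 30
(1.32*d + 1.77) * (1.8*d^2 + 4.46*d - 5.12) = 2.376*d^3 + 9.0732*d^2 + 1.1358*d - 9.0624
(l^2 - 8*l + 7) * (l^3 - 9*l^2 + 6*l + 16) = l^5 - 17*l^4 + 85*l^3 - 95*l^2 - 86*l + 112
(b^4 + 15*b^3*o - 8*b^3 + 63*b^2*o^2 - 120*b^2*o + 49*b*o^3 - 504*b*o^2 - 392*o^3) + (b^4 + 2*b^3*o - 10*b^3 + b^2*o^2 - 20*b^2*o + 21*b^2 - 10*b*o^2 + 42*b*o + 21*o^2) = 2*b^4 + 17*b^3*o - 18*b^3 + 64*b^2*o^2 - 140*b^2*o + 21*b^2 + 49*b*o^3 - 514*b*o^2 + 42*b*o - 392*o^3 + 21*o^2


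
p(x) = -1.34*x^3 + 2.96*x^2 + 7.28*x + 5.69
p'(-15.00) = -986.02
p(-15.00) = 5084.99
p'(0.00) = 7.28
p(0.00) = 5.69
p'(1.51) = 7.05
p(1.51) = 18.82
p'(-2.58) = -34.75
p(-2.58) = 29.62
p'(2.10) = 1.98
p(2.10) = 21.62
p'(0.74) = 9.46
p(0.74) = 12.16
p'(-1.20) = -5.61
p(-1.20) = 3.53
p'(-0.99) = -2.52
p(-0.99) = 2.68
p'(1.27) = 8.31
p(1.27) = 16.96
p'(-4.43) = -97.84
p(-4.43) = 148.03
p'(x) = -4.02*x^2 + 5.92*x + 7.28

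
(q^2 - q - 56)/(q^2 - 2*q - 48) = (q + 7)/(q + 6)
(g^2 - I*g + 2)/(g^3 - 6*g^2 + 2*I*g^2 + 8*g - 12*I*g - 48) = (g + I)/(g^2 + g*(-6 + 4*I) - 24*I)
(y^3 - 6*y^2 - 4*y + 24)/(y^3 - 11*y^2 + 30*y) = (y^2 - 4)/(y*(y - 5))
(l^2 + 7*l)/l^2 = (l + 7)/l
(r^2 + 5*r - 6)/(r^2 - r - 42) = (r - 1)/(r - 7)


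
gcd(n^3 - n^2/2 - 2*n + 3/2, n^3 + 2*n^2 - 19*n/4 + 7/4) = n - 1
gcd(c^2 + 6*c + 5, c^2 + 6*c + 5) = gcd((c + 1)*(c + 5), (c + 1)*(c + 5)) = c^2 + 6*c + 5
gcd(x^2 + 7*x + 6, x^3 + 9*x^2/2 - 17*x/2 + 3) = x + 6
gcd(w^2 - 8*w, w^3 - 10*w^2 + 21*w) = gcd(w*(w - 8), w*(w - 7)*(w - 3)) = w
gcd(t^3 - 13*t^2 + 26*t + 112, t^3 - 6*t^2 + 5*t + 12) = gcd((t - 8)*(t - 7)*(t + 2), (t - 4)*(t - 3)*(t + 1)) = 1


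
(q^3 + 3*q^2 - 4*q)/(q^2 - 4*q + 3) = q*(q + 4)/(q - 3)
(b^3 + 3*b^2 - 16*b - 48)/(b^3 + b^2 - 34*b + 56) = (b^2 + 7*b + 12)/(b^2 + 5*b - 14)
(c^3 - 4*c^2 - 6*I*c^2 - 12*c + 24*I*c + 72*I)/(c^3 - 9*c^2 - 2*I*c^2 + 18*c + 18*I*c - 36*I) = (c^2 + c*(2 - 6*I) - 12*I)/(c^2 + c*(-3 - 2*I) + 6*I)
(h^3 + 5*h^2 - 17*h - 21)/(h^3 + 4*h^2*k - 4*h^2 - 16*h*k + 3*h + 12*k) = (h^2 + 8*h + 7)/(h^2 + 4*h*k - h - 4*k)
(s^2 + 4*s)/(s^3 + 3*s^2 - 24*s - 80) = s/(s^2 - s - 20)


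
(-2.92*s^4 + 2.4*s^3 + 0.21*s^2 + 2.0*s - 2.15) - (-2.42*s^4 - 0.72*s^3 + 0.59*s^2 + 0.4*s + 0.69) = -0.5*s^4 + 3.12*s^3 - 0.38*s^2 + 1.6*s - 2.84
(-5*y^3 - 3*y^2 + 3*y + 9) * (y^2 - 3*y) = -5*y^5 + 12*y^4 + 12*y^3 - 27*y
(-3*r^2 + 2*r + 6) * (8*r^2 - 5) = -24*r^4 + 16*r^3 + 63*r^2 - 10*r - 30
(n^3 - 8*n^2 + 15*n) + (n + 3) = n^3 - 8*n^2 + 16*n + 3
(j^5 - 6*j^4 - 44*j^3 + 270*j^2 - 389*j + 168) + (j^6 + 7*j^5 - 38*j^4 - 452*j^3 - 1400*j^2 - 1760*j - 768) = j^6 + 8*j^5 - 44*j^4 - 496*j^3 - 1130*j^2 - 2149*j - 600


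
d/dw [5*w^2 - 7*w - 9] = 10*w - 7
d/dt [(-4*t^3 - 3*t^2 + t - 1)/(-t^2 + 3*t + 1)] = 4*(t^4 - 6*t^3 - 5*t^2 - 2*t + 1)/(t^4 - 6*t^3 + 7*t^2 + 6*t + 1)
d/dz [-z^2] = -2*z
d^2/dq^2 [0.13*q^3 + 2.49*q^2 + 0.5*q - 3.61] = 0.78*q + 4.98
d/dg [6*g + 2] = 6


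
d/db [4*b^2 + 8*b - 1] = 8*b + 8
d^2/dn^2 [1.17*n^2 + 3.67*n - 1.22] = 2.34000000000000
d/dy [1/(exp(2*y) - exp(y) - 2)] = (1 - 2*exp(y))*exp(y)/(-exp(2*y) + exp(y) + 2)^2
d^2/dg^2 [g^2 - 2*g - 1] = 2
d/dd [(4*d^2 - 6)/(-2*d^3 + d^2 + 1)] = 4*d*(-4*d^3 + 2*d^2 + (3*d - 1)*(2*d^2 - 3) + 2)/(-2*d^3 + d^2 + 1)^2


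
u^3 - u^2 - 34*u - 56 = (u - 7)*(u + 2)*(u + 4)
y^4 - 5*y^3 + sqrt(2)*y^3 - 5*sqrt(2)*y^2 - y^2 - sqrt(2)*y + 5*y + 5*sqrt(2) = (y - 5)*(y - 1)*(y + 1)*(y + sqrt(2))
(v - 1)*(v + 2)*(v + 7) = v^3 + 8*v^2 + 5*v - 14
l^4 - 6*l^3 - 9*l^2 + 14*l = l*(l - 7)*(l - 1)*(l + 2)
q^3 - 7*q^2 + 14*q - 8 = (q - 4)*(q - 2)*(q - 1)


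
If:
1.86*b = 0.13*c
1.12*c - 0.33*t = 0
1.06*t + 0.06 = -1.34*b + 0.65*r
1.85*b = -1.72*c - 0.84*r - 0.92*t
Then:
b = -0.00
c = -0.01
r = 0.05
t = -0.03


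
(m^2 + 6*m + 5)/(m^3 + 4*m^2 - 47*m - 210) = (m + 1)/(m^2 - m - 42)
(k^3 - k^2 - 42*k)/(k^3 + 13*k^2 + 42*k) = (k - 7)/(k + 7)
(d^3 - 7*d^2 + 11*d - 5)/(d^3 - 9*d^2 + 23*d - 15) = (d - 1)/(d - 3)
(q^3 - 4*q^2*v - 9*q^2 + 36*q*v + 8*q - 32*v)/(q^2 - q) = q - 4*v - 8 + 32*v/q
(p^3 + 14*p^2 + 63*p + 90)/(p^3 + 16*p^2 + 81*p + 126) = (p + 5)/(p + 7)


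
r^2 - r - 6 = (r - 3)*(r + 2)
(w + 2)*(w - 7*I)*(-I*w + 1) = -I*w^3 - 6*w^2 - 2*I*w^2 - 12*w - 7*I*w - 14*I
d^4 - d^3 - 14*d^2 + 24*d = d*(d - 3)*(d - 2)*(d + 4)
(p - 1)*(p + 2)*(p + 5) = p^3 + 6*p^2 + 3*p - 10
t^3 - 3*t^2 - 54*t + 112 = (t - 8)*(t - 2)*(t + 7)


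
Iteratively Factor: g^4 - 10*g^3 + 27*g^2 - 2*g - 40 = (g - 4)*(g^3 - 6*g^2 + 3*g + 10) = (g - 4)*(g + 1)*(g^2 - 7*g + 10) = (g - 5)*(g - 4)*(g + 1)*(g - 2)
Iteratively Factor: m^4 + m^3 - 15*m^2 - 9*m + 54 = (m - 3)*(m^3 + 4*m^2 - 3*m - 18) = (m - 3)*(m - 2)*(m^2 + 6*m + 9) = (m - 3)*(m - 2)*(m + 3)*(m + 3)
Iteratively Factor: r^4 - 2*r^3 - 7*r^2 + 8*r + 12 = (r - 2)*(r^3 - 7*r - 6) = (r - 3)*(r - 2)*(r^2 + 3*r + 2) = (r - 3)*(r - 2)*(r + 2)*(r + 1)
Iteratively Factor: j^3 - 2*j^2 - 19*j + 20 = (j - 1)*(j^2 - j - 20) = (j - 1)*(j + 4)*(j - 5)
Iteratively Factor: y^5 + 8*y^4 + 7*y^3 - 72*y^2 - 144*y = (y)*(y^4 + 8*y^3 + 7*y^2 - 72*y - 144) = y*(y - 3)*(y^3 + 11*y^2 + 40*y + 48) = y*(y - 3)*(y + 4)*(y^2 + 7*y + 12) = y*(y - 3)*(y + 4)^2*(y + 3)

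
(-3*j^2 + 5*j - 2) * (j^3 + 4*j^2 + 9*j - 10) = -3*j^5 - 7*j^4 - 9*j^3 + 67*j^2 - 68*j + 20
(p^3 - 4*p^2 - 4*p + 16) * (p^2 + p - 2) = p^5 - 3*p^4 - 10*p^3 + 20*p^2 + 24*p - 32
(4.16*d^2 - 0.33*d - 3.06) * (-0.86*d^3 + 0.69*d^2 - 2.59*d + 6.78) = -3.5776*d^5 + 3.1542*d^4 - 8.3705*d^3 + 26.9481*d^2 + 5.688*d - 20.7468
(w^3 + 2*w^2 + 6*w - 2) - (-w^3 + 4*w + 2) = 2*w^3 + 2*w^2 + 2*w - 4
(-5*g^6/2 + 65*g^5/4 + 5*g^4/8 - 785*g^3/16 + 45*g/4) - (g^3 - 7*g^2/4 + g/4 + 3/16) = -5*g^6/2 + 65*g^5/4 + 5*g^4/8 - 801*g^3/16 + 7*g^2/4 + 11*g - 3/16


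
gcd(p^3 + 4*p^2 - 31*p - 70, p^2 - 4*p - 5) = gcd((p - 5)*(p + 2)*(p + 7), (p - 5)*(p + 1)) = p - 5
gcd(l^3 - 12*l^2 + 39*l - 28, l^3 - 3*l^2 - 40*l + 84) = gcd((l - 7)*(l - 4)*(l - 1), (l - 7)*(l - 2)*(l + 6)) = l - 7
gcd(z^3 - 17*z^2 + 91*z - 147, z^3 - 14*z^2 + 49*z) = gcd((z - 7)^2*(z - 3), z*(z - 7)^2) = z^2 - 14*z + 49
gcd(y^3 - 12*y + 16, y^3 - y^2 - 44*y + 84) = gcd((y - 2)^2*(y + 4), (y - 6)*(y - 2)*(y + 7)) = y - 2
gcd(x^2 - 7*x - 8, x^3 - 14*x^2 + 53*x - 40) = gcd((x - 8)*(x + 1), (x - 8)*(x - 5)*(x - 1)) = x - 8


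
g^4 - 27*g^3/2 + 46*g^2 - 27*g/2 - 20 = (g - 8)*(g - 5)*(g - 1)*(g + 1/2)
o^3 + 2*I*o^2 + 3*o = o*(o - I)*(o + 3*I)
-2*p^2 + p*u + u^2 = (-p + u)*(2*p + u)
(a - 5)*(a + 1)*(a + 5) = a^3 + a^2 - 25*a - 25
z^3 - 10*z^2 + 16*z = z*(z - 8)*(z - 2)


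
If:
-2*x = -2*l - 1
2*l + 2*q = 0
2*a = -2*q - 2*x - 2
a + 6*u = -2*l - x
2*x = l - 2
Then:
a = -3/2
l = -3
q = 3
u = 5/3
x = -5/2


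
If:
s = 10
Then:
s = 10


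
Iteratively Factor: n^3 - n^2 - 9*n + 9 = (n - 3)*(n^2 + 2*n - 3) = (n - 3)*(n - 1)*(n + 3)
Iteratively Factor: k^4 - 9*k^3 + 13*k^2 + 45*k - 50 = (k - 1)*(k^3 - 8*k^2 + 5*k + 50) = (k - 1)*(k + 2)*(k^2 - 10*k + 25) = (k - 5)*(k - 1)*(k + 2)*(k - 5)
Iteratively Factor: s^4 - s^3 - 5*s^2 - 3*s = (s - 3)*(s^3 + 2*s^2 + s) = s*(s - 3)*(s^2 + 2*s + 1) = s*(s - 3)*(s + 1)*(s + 1)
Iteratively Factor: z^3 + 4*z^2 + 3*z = (z + 1)*(z^2 + 3*z) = (z + 1)*(z + 3)*(z)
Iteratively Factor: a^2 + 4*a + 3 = (a + 3)*(a + 1)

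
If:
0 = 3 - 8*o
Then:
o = 3/8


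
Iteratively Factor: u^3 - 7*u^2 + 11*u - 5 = (u - 5)*(u^2 - 2*u + 1) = (u - 5)*(u - 1)*(u - 1)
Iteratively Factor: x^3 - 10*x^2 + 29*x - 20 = (x - 4)*(x^2 - 6*x + 5) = (x - 5)*(x - 4)*(x - 1)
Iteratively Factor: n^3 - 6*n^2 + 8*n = (n - 4)*(n^2 - 2*n) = n*(n - 4)*(n - 2)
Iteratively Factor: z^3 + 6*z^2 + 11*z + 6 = (z + 3)*(z^2 + 3*z + 2) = (z + 2)*(z + 3)*(z + 1)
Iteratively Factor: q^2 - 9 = (q - 3)*(q + 3)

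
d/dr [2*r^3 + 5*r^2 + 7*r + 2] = 6*r^2 + 10*r + 7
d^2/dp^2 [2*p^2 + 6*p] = 4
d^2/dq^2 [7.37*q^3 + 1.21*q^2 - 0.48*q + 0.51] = 44.22*q + 2.42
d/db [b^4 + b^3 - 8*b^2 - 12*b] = 4*b^3 + 3*b^2 - 16*b - 12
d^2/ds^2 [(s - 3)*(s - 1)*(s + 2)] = 6*s - 4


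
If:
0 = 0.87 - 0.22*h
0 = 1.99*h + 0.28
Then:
No Solution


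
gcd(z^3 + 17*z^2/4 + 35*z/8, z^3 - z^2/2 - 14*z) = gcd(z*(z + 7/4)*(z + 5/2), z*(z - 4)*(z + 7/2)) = z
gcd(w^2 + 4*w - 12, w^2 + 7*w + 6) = w + 6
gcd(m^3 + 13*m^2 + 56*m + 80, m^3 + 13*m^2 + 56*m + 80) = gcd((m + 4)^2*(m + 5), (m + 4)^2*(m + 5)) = m^3 + 13*m^2 + 56*m + 80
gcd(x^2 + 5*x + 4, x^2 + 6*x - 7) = 1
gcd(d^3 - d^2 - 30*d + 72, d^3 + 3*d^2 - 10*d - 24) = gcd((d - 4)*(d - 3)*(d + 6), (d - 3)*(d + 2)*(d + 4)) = d - 3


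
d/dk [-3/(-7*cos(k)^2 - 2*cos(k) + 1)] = 6*(7*cos(k) + 1)*sin(k)/(7*cos(k)^2 + 2*cos(k) - 1)^2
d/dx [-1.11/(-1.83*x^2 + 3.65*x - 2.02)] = (4.0515 - 4.0626*x)/(1.83*x^2 - 3.65*x + 2.02)^2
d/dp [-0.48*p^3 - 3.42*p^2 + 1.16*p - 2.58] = -1.44*p^2 - 6.84*p + 1.16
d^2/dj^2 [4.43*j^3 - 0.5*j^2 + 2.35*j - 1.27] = 26.58*j - 1.0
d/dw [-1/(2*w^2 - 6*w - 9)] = 2*(2*w - 3)/(-2*w^2 + 6*w + 9)^2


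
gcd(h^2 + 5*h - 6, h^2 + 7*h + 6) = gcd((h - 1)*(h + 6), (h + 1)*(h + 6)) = h + 6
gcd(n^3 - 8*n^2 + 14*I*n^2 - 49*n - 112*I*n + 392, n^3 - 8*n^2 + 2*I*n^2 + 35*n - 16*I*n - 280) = n^2 + n*(-8 + 7*I) - 56*I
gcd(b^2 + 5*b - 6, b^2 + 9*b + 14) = 1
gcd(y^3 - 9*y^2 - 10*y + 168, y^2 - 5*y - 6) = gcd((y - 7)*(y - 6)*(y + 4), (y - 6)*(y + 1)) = y - 6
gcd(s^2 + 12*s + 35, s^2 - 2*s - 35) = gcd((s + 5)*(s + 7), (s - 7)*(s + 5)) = s + 5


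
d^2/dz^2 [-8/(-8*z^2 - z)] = 16*(-8*z*(8*z + 1) + (16*z + 1)^2)/(z^3*(8*z + 1)^3)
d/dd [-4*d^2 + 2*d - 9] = 2 - 8*d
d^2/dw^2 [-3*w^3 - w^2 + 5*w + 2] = -18*w - 2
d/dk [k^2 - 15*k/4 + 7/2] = 2*k - 15/4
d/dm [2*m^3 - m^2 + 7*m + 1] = 6*m^2 - 2*m + 7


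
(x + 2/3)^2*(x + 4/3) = x^3 + 8*x^2/3 + 20*x/9 + 16/27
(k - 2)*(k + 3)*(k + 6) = k^3 + 7*k^2 - 36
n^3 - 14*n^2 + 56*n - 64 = (n - 8)*(n - 4)*(n - 2)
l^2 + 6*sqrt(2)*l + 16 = (l + 2*sqrt(2))*(l + 4*sqrt(2))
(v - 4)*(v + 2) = v^2 - 2*v - 8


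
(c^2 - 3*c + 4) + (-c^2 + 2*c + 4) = 8 - c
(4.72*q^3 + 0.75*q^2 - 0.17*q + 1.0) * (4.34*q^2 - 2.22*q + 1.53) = 20.4848*q^5 - 7.2234*q^4 + 4.8188*q^3 + 5.8649*q^2 - 2.4801*q + 1.53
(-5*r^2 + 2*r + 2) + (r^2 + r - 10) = -4*r^2 + 3*r - 8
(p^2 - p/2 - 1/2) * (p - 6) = p^3 - 13*p^2/2 + 5*p/2 + 3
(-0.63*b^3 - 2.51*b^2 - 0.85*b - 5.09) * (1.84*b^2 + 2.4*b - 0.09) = -1.1592*b^5 - 6.1304*b^4 - 7.5313*b^3 - 11.1797*b^2 - 12.1395*b + 0.4581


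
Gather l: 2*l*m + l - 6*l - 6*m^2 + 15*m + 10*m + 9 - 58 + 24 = l*(2*m - 5) - 6*m^2 + 25*m - 25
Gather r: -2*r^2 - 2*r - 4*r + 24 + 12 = -2*r^2 - 6*r + 36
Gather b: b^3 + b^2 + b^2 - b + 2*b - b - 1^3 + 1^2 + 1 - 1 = b^3 + 2*b^2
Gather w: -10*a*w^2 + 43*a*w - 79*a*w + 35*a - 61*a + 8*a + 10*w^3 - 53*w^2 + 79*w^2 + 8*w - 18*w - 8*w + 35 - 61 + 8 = -18*a + 10*w^3 + w^2*(26 - 10*a) + w*(-36*a - 18) - 18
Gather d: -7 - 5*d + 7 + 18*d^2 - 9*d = 18*d^2 - 14*d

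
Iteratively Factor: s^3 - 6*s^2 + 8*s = (s - 2)*(s^2 - 4*s) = (s - 4)*(s - 2)*(s)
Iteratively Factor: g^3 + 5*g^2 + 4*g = (g)*(g^2 + 5*g + 4) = g*(g + 1)*(g + 4)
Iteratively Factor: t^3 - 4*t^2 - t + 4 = (t - 1)*(t^2 - 3*t - 4) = (t - 4)*(t - 1)*(t + 1)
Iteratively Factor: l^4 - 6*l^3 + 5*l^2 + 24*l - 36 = (l - 3)*(l^3 - 3*l^2 - 4*l + 12) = (l - 3)^2*(l^2 - 4) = (l - 3)^2*(l + 2)*(l - 2)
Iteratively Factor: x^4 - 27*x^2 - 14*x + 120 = (x + 4)*(x^3 - 4*x^2 - 11*x + 30) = (x - 5)*(x + 4)*(x^2 + x - 6) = (x - 5)*(x + 3)*(x + 4)*(x - 2)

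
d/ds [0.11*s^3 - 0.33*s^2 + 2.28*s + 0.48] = 0.33*s^2 - 0.66*s + 2.28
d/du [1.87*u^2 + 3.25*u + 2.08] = 3.74*u + 3.25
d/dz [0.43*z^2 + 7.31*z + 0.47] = 0.86*z + 7.31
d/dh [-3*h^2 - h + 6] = -6*h - 1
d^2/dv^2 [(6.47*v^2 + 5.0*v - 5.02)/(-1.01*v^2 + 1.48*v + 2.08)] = (-7.105427357601e-15*v^4 - 29.543712*v^3 - 50.827644*v^2 - 108.047376*v + 17.884032)/(1.030301*v^6 - 4.529244*v^5 + 0.271488*v^4 + 15.413312*v^3 - 0.559103999999998*v^2 - 19.209216*v - 8.998912)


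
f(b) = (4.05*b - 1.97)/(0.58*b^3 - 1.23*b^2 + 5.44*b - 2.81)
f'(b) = (4.05*b - 1.97)*(-1.74*b^2 + 2.46*b - 5.44)/(0.58*b^3 - 1.23*b^2 + 5.44*b - 2.81)^2 + 4.05/(0.58*b^3 - 1.23*b^2 + 5.44*b - 2.81) = (-4.698*b^3 + 8.4093*b^2 - 4.8462*b - 0.663699999999999)/(0.3364*b^6 - 1.4268*b^5 + 7.8233*b^4 - 16.642*b^3 + 36.5062*b^2 - 30.5728*b + 7.8961)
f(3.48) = 0.47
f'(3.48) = -0.17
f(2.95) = 0.57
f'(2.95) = -0.21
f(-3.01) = 0.31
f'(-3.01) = 0.10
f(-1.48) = 0.52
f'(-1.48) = 0.17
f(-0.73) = 0.64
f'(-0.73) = 0.16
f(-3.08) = 0.30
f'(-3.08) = 0.10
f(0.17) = 0.67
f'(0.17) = -0.34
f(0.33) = 0.56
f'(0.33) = -1.19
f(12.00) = 0.05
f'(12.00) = -0.01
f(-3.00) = 0.31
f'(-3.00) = 0.10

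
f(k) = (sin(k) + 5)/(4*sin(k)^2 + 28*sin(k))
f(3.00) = 1.28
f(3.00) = 1.28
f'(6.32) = -131.73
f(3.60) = -0.39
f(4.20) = -0.19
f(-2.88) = -0.68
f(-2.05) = -0.19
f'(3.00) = 8.88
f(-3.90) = 0.27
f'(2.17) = 0.15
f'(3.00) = 8.88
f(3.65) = -0.36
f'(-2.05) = 0.11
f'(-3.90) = 0.27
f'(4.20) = 0.12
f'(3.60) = 0.82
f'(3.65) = 0.66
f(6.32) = 4.86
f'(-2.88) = 2.58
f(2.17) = 0.23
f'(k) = (-8*sin(k)*cos(k) - 28*cos(k))*(sin(k) + 5)/(4*sin(k)^2 + 28*sin(k))^2 + cos(k)/(4*sin(k)^2 + 28*sin(k)) = (-10*sin(k) + cos(k)^2 - 36)*cos(k)/(4*(sin(k) + 7)^2*sin(k)^2)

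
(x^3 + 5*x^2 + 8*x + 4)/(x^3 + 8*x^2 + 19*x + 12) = (x^2 + 4*x + 4)/(x^2 + 7*x + 12)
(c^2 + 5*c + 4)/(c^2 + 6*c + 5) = (c + 4)/(c + 5)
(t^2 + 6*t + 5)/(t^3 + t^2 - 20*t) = (t + 1)/(t*(t - 4))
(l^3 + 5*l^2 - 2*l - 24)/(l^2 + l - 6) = l + 4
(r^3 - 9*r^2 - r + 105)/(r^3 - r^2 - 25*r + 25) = (r^2 - 4*r - 21)/(r^2 + 4*r - 5)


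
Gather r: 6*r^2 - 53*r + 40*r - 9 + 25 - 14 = 6*r^2 - 13*r + 2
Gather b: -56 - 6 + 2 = -60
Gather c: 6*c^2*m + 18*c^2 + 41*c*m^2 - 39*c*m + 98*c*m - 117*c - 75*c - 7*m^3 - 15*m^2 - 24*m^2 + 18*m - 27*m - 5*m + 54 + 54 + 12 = c^2*(6*m + 18) + c*(41*m^2 + 59*m - 192) - 7*m^3 - 39*m^2 - 14*m + 120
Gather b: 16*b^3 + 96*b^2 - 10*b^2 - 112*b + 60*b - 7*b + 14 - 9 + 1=16*b^3 + 86*b^2 - 59*b + 6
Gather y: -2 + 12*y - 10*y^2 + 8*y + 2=-10*y^2 + 20*y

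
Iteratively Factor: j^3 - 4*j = (j)*(j^2 - 4) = j*(j - 2)*(j + 2)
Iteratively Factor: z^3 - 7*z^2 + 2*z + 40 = (z - 5)*(z^2 - 2*z - 8) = (z - 5)*(z + 2)*(z - 4)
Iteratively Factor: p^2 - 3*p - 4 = (p - 4)*(p + 1)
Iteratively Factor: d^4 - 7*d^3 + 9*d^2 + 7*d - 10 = (d + 1)*(d^3 - 8*d^2 + 17*d - 10) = (d - 1)*(d + 1)*(d^2 - 7*d + 10) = (d - 5)*(d - 1)*(d + 1)*(d - 2)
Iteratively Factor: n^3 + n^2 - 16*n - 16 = (n - 4)*(n^2 + 5*n + 4) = (n - 4)*(n + 1)*(n + 4)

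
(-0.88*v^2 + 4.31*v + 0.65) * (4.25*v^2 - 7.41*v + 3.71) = -3.74*v^4 + 24.8383*v^3 - 32.4394*v^2 + 11.1736*v + 2.4115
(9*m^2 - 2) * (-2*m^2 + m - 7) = -18*m^4 + 9*m^3 - 59*m^2 - 2*m + 14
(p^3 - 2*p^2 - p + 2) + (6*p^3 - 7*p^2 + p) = 7*p^3 - 9*p^2 + 2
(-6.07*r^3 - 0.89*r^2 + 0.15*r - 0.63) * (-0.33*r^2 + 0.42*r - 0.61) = 2.0031*r^5 - 2.2557*r^4 + 3.2794*r^3 + 0.8138*r^2 - 0.3561*r + 0.3843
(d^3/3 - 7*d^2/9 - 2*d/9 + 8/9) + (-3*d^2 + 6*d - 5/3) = d^3/3 - 34*d^2/9 + 52*d/9 - 7/9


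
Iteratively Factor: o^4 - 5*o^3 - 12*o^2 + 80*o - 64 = (o - 1)*(o^3 - 4*o^2 - 16*o + 64) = (o - 4)*(o - 1)*(o^2 - 16) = (o - 4)^2*(o - 1)*(o + 4)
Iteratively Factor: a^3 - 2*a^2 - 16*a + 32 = (a + 4)*(a^2 - 6*a + 8) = (a - 2)*(a + 4)*(a - 4)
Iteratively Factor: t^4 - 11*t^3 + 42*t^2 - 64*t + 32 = (t - 1)*(t^3 - 10*t^2 + 32*t - 32) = (t - 2)*(t - 1)*(t^2 - 8*t + 16) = (t - 4)*(t - 2)*(t - 1)*(t - 4)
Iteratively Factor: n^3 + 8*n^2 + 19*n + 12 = (n + 3)*(n^2 + 5*n + 4) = (n + 3)*(n + 4)*(n + 1)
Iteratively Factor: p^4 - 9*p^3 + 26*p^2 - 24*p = (p - 3)*(p^3 - 6*p^2 + 8*p) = (p - 3)*(p - 2)*(p^2 - 4*p) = (p - 4)*(p - 3)*(p - 2)*(p)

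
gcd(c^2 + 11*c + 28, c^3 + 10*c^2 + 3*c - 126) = c + 7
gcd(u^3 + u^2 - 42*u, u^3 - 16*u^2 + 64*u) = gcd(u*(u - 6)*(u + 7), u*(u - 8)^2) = u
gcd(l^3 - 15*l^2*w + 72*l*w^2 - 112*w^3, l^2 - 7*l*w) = -l + 7*w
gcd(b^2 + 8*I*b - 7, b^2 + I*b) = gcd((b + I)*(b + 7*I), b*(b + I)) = b + I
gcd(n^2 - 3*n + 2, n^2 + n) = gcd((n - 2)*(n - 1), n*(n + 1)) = 1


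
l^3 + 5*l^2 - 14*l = l*(l - 2)*(l + 7)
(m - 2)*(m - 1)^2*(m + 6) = m^4 + 2*m^3 - 19*m^2 + 28*m - 12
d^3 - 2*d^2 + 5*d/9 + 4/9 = (d - 4/3)*(d - 1)*(d + 1/3)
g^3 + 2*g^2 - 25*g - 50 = (g - 5)*(g + 2)*(g + 5)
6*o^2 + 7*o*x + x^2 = (o + x)*(6*o + x)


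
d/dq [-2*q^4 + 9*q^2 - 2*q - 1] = -8*q^3 + 18*q - 2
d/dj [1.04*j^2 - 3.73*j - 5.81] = 2.08*j - 3.73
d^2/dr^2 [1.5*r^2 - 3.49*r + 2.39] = 3.00000000000000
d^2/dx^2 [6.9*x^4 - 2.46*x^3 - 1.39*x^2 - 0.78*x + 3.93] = 82.8*x^2 - 14.76*x - 2.78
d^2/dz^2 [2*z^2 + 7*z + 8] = 4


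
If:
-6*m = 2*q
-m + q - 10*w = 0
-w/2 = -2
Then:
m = -10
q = 30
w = 4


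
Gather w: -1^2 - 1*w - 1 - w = -2*w - 2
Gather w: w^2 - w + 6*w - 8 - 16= w^2 + 5*w - 24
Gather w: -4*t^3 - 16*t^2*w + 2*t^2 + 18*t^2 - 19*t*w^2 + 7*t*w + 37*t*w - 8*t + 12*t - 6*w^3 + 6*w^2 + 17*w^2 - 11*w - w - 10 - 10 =-4*t^3 + 20*t^2 + 4*t - 6*w^3 + w^2*(23 - 19*t) + w*(-16*t^2 + 44*t - 12) - 20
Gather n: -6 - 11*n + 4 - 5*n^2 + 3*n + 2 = -5*n^2 - 8*n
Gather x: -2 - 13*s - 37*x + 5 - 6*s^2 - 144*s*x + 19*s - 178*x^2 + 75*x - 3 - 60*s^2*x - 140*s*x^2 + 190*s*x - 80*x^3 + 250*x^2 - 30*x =-6*s^2 + 6*s - 80*x^3 + x^2*(72 - 140*s) + x*(-60*s^2 + 46*s + 8)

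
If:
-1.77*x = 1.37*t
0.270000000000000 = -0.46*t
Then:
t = -0.59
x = 0.45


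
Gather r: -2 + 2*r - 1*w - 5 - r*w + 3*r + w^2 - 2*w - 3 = r*(5 - w) + w^2 - 3*w - 10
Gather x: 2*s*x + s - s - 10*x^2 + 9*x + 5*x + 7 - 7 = -10*x^2 + x*(2*s + 14)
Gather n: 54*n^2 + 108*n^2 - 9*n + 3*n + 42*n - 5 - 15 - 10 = 162*n^2 + 36*n - 30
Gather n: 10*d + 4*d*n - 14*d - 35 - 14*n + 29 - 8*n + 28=-4*d + n*(4*d - 22) + 22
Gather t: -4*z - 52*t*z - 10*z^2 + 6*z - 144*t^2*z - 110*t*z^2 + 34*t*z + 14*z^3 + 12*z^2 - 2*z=-144*t^2*z + t*(-110*z^2 - 18*z) + 14*z^3 + 2*z^2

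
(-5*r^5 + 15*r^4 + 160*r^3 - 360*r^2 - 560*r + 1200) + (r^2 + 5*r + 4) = -5*r^5 + 15*r^4 + 160*r^3 - 359*r^2 - 555*r + 1204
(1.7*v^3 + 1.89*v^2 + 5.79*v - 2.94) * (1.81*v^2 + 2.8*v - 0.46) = 3.077*v^5 + 8.1809*v^4 + 14.9899*v^3 + 10.0212*v^2 - 10.8954*v + 1.3524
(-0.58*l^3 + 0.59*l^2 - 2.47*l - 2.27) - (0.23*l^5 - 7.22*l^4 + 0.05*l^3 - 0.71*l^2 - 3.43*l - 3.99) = -0.23*l^5 + 7.22*l^4 - 0.63*l^3 + 1.3*l^2 + 0.96*l + 1.72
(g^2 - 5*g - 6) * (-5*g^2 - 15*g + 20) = -5*g^4 + 10*g^3 + 125*g^2 - 10*g - 120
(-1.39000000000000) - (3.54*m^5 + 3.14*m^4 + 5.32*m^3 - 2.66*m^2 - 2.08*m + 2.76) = -3.54*m^5 - 3.14*m^4 - 5.32*m^3 + 2.66*m^2 + 2.08*m - 4.15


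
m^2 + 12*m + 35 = (m + 5)*(m + 7)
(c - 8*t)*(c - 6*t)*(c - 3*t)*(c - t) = c^4 - 18*c^3*t + 107*c^2*t^2 - 234*c*t^3 + 144*t^4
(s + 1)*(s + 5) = s^2 + 6*s + 5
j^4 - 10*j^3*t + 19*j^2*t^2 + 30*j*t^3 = j*(j - 6*t)*(j - 5*t)*(j + t)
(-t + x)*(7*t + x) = -7*t^2 + 6*t*x + x^2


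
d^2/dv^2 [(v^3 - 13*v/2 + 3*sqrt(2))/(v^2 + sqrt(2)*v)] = 3*(-3*v^3 + 6*sqrt(2)*v^2 + 12*v + 4*sqrt(2))/(v^3*(v^3 + 3*sqrt(2)*v^2 + 6*v + 2*sqrt(2)))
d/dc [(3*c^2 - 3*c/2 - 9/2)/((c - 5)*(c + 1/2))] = 6*(-8*c^2 - 4*c - 11)/(4*c^4 - 36*c^3 + 61*c^2 + 90*c + 25)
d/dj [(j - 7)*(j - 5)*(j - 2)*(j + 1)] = 4*j^3 - 39*j^2 + 90*j - 11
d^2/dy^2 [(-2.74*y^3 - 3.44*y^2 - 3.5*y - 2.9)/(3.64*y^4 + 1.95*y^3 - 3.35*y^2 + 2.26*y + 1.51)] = (-72.6078079999997*y^9 - 273.471744*y^8 - 903.45528*y^7 - 996.254116*y^6 + 332.175636*y^5 + 1455.695124*y^4 + 578.729672*y^3 - 117.520164*y^2 + 39.256356*y - 50.762268)/(48.228544*y^12 + 77.51016*y^11 - 91.63518*y^10 - 45.422637*y^9 + 240.604143*y^8 - 9.610185*y^7 - 163.653398*y^6 + 121.314744*y^5 + 64.332657*y^4 - 43.711499*y^3 + 0.222422999999996*y^2 + 15.459078*y + 3.442951)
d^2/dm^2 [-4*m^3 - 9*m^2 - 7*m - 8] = -24*m - 18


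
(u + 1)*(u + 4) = u^2 + 5*u + 4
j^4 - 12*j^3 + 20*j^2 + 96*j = j*(j - 8)*(j - 6)*(j + 2)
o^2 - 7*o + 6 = (o - 6)*(o - 1)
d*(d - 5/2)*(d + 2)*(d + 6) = d^4 + 11*d^3/2 - 8*d^2 - 30*d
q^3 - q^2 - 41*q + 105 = (q - 5)*(q - 3)*(q + 7)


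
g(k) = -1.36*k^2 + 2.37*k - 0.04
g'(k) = 2.37 - 2.72*k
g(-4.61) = -39.87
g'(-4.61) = 14.91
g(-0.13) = -0.37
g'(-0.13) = 2.72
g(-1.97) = -9.99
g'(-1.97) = 7.73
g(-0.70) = -2.37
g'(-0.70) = 4.27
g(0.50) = 0.80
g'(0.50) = 1.01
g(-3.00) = -19.39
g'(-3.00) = 10.53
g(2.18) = -1.34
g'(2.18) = -3.56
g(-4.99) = -45.73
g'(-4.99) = 15.94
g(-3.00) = -19.39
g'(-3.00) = 10.53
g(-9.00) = -131.53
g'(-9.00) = 26.85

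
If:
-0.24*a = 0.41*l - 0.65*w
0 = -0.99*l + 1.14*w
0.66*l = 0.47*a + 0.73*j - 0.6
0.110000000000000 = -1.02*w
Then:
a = -0.08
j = 0.76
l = -0.12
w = -0.11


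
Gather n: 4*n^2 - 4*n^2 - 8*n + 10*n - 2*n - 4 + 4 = 0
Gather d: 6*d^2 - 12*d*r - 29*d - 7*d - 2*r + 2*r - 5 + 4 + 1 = 6*d^2 + d*(-12*r - 36)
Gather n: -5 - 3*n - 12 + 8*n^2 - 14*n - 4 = 8*n^2 - 17*n - 21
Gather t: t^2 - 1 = t^2 - 1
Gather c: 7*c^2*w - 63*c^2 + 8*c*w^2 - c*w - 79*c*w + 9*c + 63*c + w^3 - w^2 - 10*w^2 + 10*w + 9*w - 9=c^2*(7*w - 63) + c*(8*w^2 - 80*w + 72) + w^3 - 11*w^2 + 19*w - 9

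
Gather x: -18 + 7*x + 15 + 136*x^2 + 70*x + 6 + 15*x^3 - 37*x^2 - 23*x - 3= 15*x^3 + 99*x^2 + 54*x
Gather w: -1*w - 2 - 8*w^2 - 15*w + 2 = -8*w^2 - 16*w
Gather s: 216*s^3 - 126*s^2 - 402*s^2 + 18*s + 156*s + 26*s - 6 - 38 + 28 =216*s^3 - 528*s^2 + 200*s - 16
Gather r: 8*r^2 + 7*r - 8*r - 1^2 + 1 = 8*r^2 - r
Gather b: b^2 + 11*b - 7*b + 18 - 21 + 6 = b^2 + 4*b + 3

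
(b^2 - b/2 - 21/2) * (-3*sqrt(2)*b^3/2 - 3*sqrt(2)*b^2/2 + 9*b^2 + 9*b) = -3*sqrt(2)*b^5/2 - 3*sqrt(2)*b^4/4 + 9*b^4 + 9*b^3/2 + 33*sqrt(2)*b^3/2 - 99*b^2 + 63*sqrt(2)*b^2/4 - 189*b/2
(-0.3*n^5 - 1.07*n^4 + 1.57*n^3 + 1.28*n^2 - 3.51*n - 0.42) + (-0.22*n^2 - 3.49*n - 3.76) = -0.3*n^5 - 1.07*n^4 + 1.57*n^3 + 1.06*n^2 - 7.0*n - 4.18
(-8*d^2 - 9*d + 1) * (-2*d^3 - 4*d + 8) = 16*d^5 + 18*d^4 + 30*d^3 - 28*d^2 - 76*d + 8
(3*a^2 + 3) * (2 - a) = -3*a^3 + 6*a^2 - 3*a + 6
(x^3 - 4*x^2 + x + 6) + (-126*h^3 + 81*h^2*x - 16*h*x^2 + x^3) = -126*h^3 + 81*h^2*x - 16*h*x^2 + 2*x^3 - 4*x^2 + x + 6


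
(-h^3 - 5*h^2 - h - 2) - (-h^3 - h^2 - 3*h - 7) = -4*h^2 + 2*h + 5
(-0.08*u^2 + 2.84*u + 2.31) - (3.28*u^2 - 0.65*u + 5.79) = -3.36*u^2 + 3.49*u - 3.48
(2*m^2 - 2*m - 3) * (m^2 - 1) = 2*m^4 - 2*m^3 - 5*m^2 + 2*m + 3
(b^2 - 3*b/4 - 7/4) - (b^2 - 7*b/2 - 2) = 11*b/4 + 1/4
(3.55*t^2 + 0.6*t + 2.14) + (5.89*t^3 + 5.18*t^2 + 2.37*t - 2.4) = 5.89*t^3 + 8.73*t^2 + 2.97*t - 0.26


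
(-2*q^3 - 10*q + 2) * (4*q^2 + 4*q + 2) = -8*q^5 - 8*q^4 - 44*q^3 - 32*q^2 - 12*q + 4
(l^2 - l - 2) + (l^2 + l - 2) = 2*l^2 - 4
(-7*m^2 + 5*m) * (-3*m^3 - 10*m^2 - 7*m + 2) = 21*m^5 + 55*m^4 - m^3 - 49*m^2 + 10*m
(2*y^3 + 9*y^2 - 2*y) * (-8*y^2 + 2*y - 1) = -16*y^5 - 68*y^4 + 32*y^3 - 13*y^2 + 2*y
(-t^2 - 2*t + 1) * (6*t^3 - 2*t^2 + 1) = -6*t^5 - 10*t^4 + 10*t^3 - 3*t^2 - 2*t + 1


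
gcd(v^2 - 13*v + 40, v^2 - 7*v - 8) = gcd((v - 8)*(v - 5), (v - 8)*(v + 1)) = v - 8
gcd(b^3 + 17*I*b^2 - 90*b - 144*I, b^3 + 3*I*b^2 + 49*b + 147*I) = b + 3*I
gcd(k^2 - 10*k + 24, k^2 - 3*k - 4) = k - 4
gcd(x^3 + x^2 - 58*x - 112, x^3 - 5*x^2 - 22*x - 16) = x^2 - 6*x - 16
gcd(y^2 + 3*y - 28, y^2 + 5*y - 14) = y + 7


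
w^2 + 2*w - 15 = (w - 3)*(w + 5)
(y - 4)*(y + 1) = y^2 - 3*y - 4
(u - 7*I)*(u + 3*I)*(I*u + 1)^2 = -u^4 + 6*I*u^3 - 12*u^2 + 38*I*u + 21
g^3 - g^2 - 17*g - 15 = (g - 5)*(g + 1)*(g + 3)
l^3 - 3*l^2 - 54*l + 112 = (l - 8)*(l - 2)*(l + 7)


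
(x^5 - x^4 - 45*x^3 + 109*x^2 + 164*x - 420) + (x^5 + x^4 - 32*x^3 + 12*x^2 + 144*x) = 2*x^5 - 77*x^3 + 121*x^2 + 308*x - 420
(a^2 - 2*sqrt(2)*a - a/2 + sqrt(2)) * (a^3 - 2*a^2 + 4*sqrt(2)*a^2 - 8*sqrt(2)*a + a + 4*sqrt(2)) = a^5 - 5*a^4/2 + 2*sqrt(2)*a^4 - 14*a^3 - 5*sqrt(2)*a^3 + 4*sqrt(2)*a^2 + 79*a^2/2 - 32*a - sqrt(2)*a + 8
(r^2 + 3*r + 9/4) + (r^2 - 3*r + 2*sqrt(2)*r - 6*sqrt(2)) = 2*r^2 + 2*sqrt(2)*r - 6*sqrt(2) + 9/4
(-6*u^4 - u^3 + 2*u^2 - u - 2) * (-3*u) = 18*u^5 + 3*u^4 - 6*u^3 + 3*u^2 + 6*u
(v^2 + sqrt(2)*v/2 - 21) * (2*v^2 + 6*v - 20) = 2*v^4 + sqrt(2)*v^3 + 6*v^3 - 62*v^2 + 3*sqrt(2)*v^2 - 126*v - 10*sqrt(2)*v + 420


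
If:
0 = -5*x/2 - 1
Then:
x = -2/5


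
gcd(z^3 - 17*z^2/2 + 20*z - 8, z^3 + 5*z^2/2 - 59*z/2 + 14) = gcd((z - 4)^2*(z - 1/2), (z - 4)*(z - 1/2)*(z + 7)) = z^2 - 9*z/2 + 2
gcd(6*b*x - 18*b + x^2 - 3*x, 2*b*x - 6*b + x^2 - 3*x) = x - 3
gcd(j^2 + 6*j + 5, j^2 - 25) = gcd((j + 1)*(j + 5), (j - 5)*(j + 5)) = j + 5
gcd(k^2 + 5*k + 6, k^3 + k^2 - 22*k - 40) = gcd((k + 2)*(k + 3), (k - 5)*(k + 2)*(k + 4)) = k + 2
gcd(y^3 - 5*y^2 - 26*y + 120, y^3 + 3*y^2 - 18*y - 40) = y^2 + y - 20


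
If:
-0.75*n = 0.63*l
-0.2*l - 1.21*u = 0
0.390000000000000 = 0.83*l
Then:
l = 0.47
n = -0.39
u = -0.08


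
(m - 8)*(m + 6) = m^2 - 2*m - 48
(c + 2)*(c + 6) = c^2 + 8*c + 12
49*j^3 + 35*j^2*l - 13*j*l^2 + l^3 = (-7*j + l)^2*(j + l)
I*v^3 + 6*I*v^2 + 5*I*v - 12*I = (v + 3)*(v + 4)*(I*v - I)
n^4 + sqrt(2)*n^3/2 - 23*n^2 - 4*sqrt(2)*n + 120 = (n - 5*sqrt(2)/2)*(n - 2*sqrt(2))*(n + 2*sqrt(2))*(n + 3*sqrt(2))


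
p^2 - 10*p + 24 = (p - 6)*(p - 4)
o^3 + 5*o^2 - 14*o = o*(o - 2)*(o + 7)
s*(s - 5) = s^2 - 5*s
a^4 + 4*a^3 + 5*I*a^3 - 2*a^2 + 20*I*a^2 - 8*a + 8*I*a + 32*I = (a + 4)*(a - I)*(a + 2*I)*(a + 4*I)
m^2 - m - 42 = (m - 7)*(m + 6)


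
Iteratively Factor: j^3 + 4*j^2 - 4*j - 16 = (j + 2)*(j^2 + 2*j - 8) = (j + 2)*(j + 4)*(j - 2)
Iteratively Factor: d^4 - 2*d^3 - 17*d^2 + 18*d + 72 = (d - 4)*(d^3 + 2*d^2 - 9*d - 18) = (d - 4)*(d + 2)*(d^2 - 9) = (d - 4)*(d - 3)*(d + 2)*(d + 3)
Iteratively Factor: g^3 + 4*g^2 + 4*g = (g + 2)*(g^2 + 2*g) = g*(g + 2)*(g + 2)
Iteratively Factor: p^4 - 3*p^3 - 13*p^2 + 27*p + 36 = (p + 3)*(p^3 - 6*p^2 + 5*p + 12) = (p - 3)*(p + 3)*(p^2 - 3*p - 4) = (p - 4)*(p - 3)*(p + 3)*(p + 1)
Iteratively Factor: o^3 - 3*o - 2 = (o + 1)*(o^2 - o - 2) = (o - 2)*(o + 1)*(o + 1)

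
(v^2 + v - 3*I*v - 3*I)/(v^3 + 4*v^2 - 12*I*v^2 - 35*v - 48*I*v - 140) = (v^2 + v*(1 - 3*I) - 3*I)/(v^3 + v^2*(4 - 12*I) + v*(-35 - 48*I) - 140)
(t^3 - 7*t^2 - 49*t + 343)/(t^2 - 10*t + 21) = (t^2 - 49)/(t - 3)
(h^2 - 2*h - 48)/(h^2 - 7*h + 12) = (h^2 - 2*h - 48)/(h^2 - 7*h + 12)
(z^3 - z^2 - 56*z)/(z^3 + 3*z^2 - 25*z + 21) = z*(z - 8)/(z^2 - 4*z + 3)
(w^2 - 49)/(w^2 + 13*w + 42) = (w - 7)/(w + 6)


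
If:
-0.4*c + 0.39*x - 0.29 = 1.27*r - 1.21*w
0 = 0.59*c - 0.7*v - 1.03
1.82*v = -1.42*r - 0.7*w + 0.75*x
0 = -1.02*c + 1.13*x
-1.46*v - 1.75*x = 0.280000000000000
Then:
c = 0.66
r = 0.89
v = -0.91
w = 1.20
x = 0.60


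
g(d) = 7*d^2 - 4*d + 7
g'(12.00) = 164.00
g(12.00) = 967.00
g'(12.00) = 164.00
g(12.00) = 967.00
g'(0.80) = 7.20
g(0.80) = 8.28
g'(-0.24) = -7.36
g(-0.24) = 8.36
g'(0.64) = 4.96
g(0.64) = 7.31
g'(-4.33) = -64.62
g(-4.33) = 155.56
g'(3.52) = 45.28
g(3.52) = 79.65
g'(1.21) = 12.94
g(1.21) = 12.41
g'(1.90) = 22.60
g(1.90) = 24.67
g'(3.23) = 41.22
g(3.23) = 67.11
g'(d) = 14*d - 4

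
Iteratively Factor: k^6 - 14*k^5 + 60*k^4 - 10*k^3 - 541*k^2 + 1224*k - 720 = (k - 4)*(k^5 - 10*k^4 + 20*k^3 + 70*k^2 - 261*k + 180) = (k - 4)^2*(k^4 - 6*k^3 - 4*k^2 + 54*k - 45) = (k - 4)^2*(k - 3)*(k^3 - 3*k^2 - 13*k + 15) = (k - 4)^2*(k - 3)*(k + 3)*(k^2 - 6*k + 5) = (k - 5)*(k - 4)^2*(k - 3)*(k + 3)*(k - 1)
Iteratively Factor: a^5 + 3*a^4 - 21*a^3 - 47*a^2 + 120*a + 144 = (a + 4)*(a^4 - a^3 - 17*a^2 + 21*a + 36) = (a + 1)*(a + 4)*(a^3 - 2*a^2 - 15*a + 36) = (a - 3)*(a + 1)*(a + 4)*(a^2 + a - 12) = (a - 3)^2*(a + 1)*(a + 4)*(a + 4)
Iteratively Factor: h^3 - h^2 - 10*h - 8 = (h + 2)*(h^2 - 3*h - 4) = (h + 1)*(h + 2)*(h - 4)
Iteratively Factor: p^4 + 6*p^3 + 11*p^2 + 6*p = (p + 1)*(p^3 + 5*p^2 + 6*p) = (p + 1)*(p + 2)*(p^2 + 3*p) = (p + 1)*(p + 2)*(p + 3)*(p)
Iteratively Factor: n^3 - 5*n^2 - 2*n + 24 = (n + 2)*(n^2 - 7*n + 12) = (n - 4)*(n + 2)*(n - 3)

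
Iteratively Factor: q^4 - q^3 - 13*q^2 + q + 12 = (q - 4)*(q^3 + 3*q^2 - q - 3) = (q - 4)*(q + 1)*(q^2 + 2*q - 3) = (q - 4)*(q - 1)*(q + 1)*(q + 3)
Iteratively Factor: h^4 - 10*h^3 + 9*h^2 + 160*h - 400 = (h - 5)*(h^3 - 5*h^2 - 16*h + 80) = (h - 5)^2*(h^2 - 16) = (h - 5)^2*(h - 4)*(h + 4)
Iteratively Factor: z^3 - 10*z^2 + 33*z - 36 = (z - 3)*(z^2 - 7*z + 12) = (z - 4)*(z - 3)*(z - 3)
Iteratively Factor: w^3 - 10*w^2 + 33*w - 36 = (w - 3)*(w^2 - 7*w + 12) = (w - 4)*(w - 3)*(w - 3)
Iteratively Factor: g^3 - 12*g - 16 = (g + 2)*(g^2 - 2*g - 8) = (g - 4)*(g + 2)*(g + 2)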